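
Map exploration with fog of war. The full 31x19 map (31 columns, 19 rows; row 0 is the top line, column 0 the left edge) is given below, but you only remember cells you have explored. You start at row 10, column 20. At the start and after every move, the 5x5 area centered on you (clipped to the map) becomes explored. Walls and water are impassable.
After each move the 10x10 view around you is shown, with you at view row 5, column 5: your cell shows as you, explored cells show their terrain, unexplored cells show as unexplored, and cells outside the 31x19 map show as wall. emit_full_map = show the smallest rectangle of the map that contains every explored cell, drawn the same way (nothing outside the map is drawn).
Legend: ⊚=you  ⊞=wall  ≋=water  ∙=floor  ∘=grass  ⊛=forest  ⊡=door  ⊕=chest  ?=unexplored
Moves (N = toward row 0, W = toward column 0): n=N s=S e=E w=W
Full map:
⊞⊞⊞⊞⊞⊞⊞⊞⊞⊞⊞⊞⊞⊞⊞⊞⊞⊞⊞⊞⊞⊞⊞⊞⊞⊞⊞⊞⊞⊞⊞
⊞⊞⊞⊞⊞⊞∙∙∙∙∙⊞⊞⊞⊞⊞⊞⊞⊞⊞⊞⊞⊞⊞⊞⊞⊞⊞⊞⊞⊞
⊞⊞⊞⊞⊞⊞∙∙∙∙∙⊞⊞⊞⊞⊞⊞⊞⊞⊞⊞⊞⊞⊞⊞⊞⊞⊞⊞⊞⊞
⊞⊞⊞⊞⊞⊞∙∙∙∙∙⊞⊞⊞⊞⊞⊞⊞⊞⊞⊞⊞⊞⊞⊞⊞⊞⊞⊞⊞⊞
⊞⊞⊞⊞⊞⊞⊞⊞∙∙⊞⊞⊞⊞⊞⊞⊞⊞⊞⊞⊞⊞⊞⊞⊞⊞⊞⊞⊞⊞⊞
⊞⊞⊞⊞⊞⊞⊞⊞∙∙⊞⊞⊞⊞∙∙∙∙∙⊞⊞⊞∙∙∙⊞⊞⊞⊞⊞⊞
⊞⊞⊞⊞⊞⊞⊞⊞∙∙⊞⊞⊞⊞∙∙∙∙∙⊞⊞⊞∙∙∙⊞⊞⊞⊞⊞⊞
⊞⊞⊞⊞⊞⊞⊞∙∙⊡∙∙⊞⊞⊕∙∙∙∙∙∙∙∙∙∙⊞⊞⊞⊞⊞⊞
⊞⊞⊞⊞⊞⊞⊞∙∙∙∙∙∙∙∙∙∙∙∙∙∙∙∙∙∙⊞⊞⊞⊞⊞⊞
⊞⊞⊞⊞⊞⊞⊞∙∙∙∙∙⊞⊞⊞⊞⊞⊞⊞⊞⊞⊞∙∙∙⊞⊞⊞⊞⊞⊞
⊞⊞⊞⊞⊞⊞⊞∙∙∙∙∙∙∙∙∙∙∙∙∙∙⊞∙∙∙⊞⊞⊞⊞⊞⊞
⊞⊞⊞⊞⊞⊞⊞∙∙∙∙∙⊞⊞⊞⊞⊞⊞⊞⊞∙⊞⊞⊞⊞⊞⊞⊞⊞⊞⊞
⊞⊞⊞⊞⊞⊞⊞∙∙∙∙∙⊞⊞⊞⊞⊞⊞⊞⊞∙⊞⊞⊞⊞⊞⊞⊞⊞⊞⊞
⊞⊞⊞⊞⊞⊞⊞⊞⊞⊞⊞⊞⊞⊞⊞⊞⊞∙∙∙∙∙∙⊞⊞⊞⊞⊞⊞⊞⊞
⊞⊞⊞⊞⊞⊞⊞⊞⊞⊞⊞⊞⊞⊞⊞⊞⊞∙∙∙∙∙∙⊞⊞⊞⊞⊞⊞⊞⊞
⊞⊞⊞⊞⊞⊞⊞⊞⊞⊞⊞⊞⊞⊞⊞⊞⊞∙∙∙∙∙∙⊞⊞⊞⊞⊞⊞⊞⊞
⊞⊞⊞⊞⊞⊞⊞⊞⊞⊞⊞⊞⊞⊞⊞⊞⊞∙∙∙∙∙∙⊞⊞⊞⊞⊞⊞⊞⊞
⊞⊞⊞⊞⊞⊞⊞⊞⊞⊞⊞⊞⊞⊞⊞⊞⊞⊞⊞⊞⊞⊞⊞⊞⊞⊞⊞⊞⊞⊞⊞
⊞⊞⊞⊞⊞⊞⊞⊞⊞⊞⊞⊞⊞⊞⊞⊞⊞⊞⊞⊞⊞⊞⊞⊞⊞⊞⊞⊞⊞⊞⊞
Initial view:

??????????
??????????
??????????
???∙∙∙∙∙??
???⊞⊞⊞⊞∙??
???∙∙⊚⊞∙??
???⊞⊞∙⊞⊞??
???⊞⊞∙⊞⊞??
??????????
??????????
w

??????????
??????????
??????????
???∙∙∙∙∙∙?
???⊞⊞⊞⊞⊞∙?
???∙∙⊚∙⊞∙?
???⊞⊞⊞∙⊞⊞?
???⊞⊞⊞∙⊞⊞?
??????????
??????????

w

??????????
??????????
??????????
???∙∙∙∙∙∙∙
???⊞⊞⊞⊞⊞⊞∙
???∙∙⊚∙∙⊞∙
???⊞⊞⊞⊞∙⊞⊞
???⊞⊞⊞⊞∙⊞⊞
??????????
??????????

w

??????????
??????????
??????????
???∙∙∙∙∙∙∙
???⊞⊞⊞⊞⊞⊞⊞
???∙∙⊚∙∙∙⊞
???⊞⊞⊞⊞⊞∙⊞
???⊞⊞⊞⊞⊞∙⊞
??????????
??????????

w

??????????
??????????
??????????
???∙∙∙∙∙∙∙
???⊞⊞⊞⊞⊞⊞⊞
???∙∙⊚∙∙∙∙
???⊞⊞⊞⊞⊞⊞∙
???⊞⊞⊞⊞⊞⊞∙
??????????
??????????

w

??????????
??????????
??????????
???∙∙∙∙∙∙∙
???⊞⊞⊞⊞⊞⊞⊞
???∙∙⊚∙∙∙∙
???⊞⊞⊞⊞⊞⊞⊞
???⊞⊞⊞⊞⊞⊞⊞
??????????
??????????

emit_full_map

∙∙∙∙∙∙∙∙∙∙
⊞⊞⊞⊞⊞⊞⊞⊞⊞∙
∙∙⊚∙∙∙∙∙⊞∙
⊞⊞⊞⊞⊞⊞⊞∙⊞⊞
⊞⊞⊞⊞⊞⊞⊞∙⊞⊞

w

??????????
??????????
??????????
???∙∙∙∙∙∙∙
???⊞⊞⊞⊞⊞⊞⊞
???∙∙⊚∙∙∙∙
???⊞⊞⊞⊞⊞⊞⊞
???⊞⊞⊞⊞⊞⊞⊞
??????????
??????????

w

??????????
??????????
??????????
???∙∙∙∙∙∙∙
???∙⊞⊞⊞⊞⊞⊞
???∙∙⊚∙∙∙∙
???∙⊞⊞⊞⊞⊞⊞
???∙⊞⊞⊞⊞⊞⊞
??????????
??????????

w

??????????
??????????
??????????
???∙∙∙∙∙∙∙
???∙∙⊞⊞⊞⊞⊞
???∙∙⊚∙∙∙∙
???∙∙⊞⊞⊞⊞⊞
???∙∙⊞⊞⊞⊞⊞
??????????
??????????

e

??????????
??????????
??????????
??∙∙∙∙∙∙∙∙
??∙∙⊞⊞⊞⊞⊞⊞
??∙∙∙⊚∙∙∙∙
??∙∙⊞⊞⊞⊞⊞⊞
??∙∙⊞⊞⊞⊞⊞⊞
??????????
??????????

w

??????????
??????????
??????????
???∙∙∙∙∙∙∙
???∙∙⊞⊞⊞⊞⊞
???∙∙⊚∙∙∙∙
???∙∙⊞⊞⊞⊞⊞
???∙∙⊞⊞⊞⊞⊞
??????????
??????????

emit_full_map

∙∙∙∙∙∙∙∙∙∙∙∙∙
∙∙⊞⊞⊞⊞⊞⊞⊞⊞⊞⊞∙
∙∙⊚∙∙∙∙∙∙∙∙⊞∙
∙∙⊞⊞⊞⊞⊞⊞⊞⊞∙⊞⊞
∙∙⊞⊞⊞⊞⊞⊞⊞⊞∙⊞⊞

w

??????????
??????????
??????????
???∙∙∙∙∙∙∙
???∙∙∙⊞⊞⊞⊞
???∙∙⊚∙∙∙∙
???∙∙∙⊞⊞⊞⊞
???∙∙∙⊞⊞⊞⊞
??????????
??????????

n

??????????
??????????
??????????
???⊡∙∙⊞⊞??
???∙∙∙∙∙∙∙
???∙∙⊚⊞⊞⊞⊞
???∙∙∙∙∙∙∙
???∙∙∙⊞⊞⊞⊞
???∙∙∙⊞⊞⊞⊞
??????????

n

??????????
??????????
??????????
???∙⊞⊞⊞⊞??
???⊡∙∙⊞⊞??
???∙∙⊚∙∙∙∙
???∙∙∙⊞⊞⊞⊞
???∙∙∙∙∙∙∙
???∙∙∙⊞⊞⊞⊞
???∙∙∙⊞⊞⊞⊞

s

??????????
??????????
???∙⊞⊞⊞⊞??
???⊡∙∙⊞⊞??
???∙∙∙∙∙∙∙
???∙∙⊚⊞⊞⊞⊞
???∙∙∙∙∙∙∙
???∙∙∙⊞⊞⊞⊞
???∙∙∙⊞⊞⊞⊞
??????????

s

??????????
???∙⊞⊞⊞⊞??
???⊡∙∙⊞⊞??
???∙∙∙∙∙∙∙
???∙∙∙⊞⊞⊞⊞
???∙∙⊚∙∙∙∙
???∙∙∙⊞⊞⊞⊞
???∙∙∙⊞⊞⊞⊞
??????????
??????????

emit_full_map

∙⊞⊞⊞⊞?????????
⊡∙∙⊞⊞?????????
∙∙∙∙∙∙∙∙∙∙∙∙∙∙
∙∙∙⊞⊞⊞⊞⊞⊞⊞⊞⊞⊞∙
∙∙⊚∙∙∙∙∙∙∙∙∙⊞∙
∙∙∙⊞⊞⊞⊞⊞⊞⊞⊞∙⊞⊞
∙∙∙⊞⊞⊞⊞⊞⊞⊞⊞∙⊞⊞

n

??????????
??????????
???∙⊞⊞⊞⊞??
???⊡∙∙⊞⊞??
???∙∙∙∙∙∙∙
???∙∙⊚⊞⊞⊞⊞
???∙∙∙∙∙∙∙
???∙∙∙⊞⊞⊞⊞
???∙∙∙⊞⊞⊞⊞
??????????

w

??????????
??????????
????∙⊞⊞⊞⊞?
???∙⊡∙∙⊞⊞?
???∙∙∙∙∙∙∙
???∙∙⊚∙⊞⊞⊞
???∙∙∙∙∙∙∙
???∙∙∙∙⊞⊞⊞
????∙∙∙⊞⊞⊞
??????????

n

??????????
??????????
??????????
???∙∙⊞⊞⊞⊞?
???∙⊡∙∙⊞⊞?
???∙∙⊚∙∙∙∙
???∙∙∙∙⊞⊞⊞
???∙∙∙∙∙∙∙
???∙∙∙∙⊞⊞⊞
????∙∙∙⊞⊞⊞

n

??????????
??????????
??????????
???∙∙⊞⊞⊞??
???∙∙⊞⊞⊞⊞?
???∙⊡⊚∙⊞⊞?
???∙∙∙∙∙∙∙
???∙∙∙∙⊞⊞⊞
???∙∙∙∙∙∙∙
???∙∙∙∙⊞⊞⊞

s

??????????
??????????
???∙∙⊞⊞⊞??
???∙∙⊞⊞⊞⊞?
???∙⊡∙∙⊞⊞?
???∙∙⊚∙∙∙∙
???∙∙∙∙⊞⊞⊞
???∙∙∙∙∙∙∙
???∙∙∙∙⊞⊞⊞
????∙∙∙⊞⊞⊞

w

??????????
??????????
????∙∙⊞⊞⊞?
???⊞∙∙⊞⊞⊞⊞
???∙∙⊡∙∙⊞⊞
???∙∙⊚∙∙∙∙
???∙∙∙∙∙⊞⊞
???∙∙∙∙∙∙∙
????∙∙∙∙⊞⊞
?????∙∙∙⊞⊞

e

??????????
??????????
???∙∙⊞⊞⊞??
??⊞∙∙⊞⊞⊞⊞?
??∙∙⊡∙∙⊞⊞?
??∙∙∙⊚∙∙∙∙
??∙∙∙∙∙⊞⊞⊞
??∙∙∙∙∙∙∙∙
???∙∙∙∙⊞⊞⊞
????∙∙∙⊞⊞⊞

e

??????????
??????????
??∙∙⊞⊞⊞???
?⊞∙∙⊞⊞⊞⊞??
?∙∙⊡∙∙⊞⊞??
?∙∙∙∙⊚∙∙∙∙
?∙∙∙∙∙⊞⊞⊞⊞
?∙∙∙∙∙∙∙∙∙
??∙∙∙∙⊞⊞⊞⊞
???∙∙∙⊞⊞⊞⊞

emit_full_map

?∙∙⊞⊞⊞??????????
⊞∙∙⊞⊞⊞⊞?????????
∙∙⊡∙∙⊞⊞?????????
∙∙∙∙⊚∙∙∙∙∙∙∙∙∙∙∙
∙∙∙∙∙⊞⊞⊞⊞⊞⊞⊞⊞⊞⊞∙
∙∙∙∙∙∙∙∙∙∙∙∙∙∙⊞∙
?∙∙∙∙⊞⊞⊞⊞⊞⊞⊞⊞∙⊞⊞
??∙∙∙⊞⊞⊞⊞⊞⊞⊞⊞∙⊞⊞

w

??????????
??????????
???∙∙⊞⊞⊞??
??⊞∙∙⊞⊞⊞⊞?
??∙∙⊡∙∙⊞⊞?
??∙∙∙⊚∙∙∙∙
??∙∙∙∙∙⊞⊞⊞
??∙∙∙∙∙∙∙∙
???∙∙∙∙⊞⊞⊞
????∙∙∙⊞⊞⊞

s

??????????
???∙∙⊞⊞⊞??
??⊞∙∙⊞⊞⊞⊞?
??∙∙⊡∙∙⊞⊞?
??∙∙∙∙∙∙∙∙
??∙∙∙⊚∙⊞⊞⊞
??∙∙∙∙∙∙∙∙
???∙∙∙∙⊞⊞⊞
????∙∙∙⊞⊞⊞
??????????


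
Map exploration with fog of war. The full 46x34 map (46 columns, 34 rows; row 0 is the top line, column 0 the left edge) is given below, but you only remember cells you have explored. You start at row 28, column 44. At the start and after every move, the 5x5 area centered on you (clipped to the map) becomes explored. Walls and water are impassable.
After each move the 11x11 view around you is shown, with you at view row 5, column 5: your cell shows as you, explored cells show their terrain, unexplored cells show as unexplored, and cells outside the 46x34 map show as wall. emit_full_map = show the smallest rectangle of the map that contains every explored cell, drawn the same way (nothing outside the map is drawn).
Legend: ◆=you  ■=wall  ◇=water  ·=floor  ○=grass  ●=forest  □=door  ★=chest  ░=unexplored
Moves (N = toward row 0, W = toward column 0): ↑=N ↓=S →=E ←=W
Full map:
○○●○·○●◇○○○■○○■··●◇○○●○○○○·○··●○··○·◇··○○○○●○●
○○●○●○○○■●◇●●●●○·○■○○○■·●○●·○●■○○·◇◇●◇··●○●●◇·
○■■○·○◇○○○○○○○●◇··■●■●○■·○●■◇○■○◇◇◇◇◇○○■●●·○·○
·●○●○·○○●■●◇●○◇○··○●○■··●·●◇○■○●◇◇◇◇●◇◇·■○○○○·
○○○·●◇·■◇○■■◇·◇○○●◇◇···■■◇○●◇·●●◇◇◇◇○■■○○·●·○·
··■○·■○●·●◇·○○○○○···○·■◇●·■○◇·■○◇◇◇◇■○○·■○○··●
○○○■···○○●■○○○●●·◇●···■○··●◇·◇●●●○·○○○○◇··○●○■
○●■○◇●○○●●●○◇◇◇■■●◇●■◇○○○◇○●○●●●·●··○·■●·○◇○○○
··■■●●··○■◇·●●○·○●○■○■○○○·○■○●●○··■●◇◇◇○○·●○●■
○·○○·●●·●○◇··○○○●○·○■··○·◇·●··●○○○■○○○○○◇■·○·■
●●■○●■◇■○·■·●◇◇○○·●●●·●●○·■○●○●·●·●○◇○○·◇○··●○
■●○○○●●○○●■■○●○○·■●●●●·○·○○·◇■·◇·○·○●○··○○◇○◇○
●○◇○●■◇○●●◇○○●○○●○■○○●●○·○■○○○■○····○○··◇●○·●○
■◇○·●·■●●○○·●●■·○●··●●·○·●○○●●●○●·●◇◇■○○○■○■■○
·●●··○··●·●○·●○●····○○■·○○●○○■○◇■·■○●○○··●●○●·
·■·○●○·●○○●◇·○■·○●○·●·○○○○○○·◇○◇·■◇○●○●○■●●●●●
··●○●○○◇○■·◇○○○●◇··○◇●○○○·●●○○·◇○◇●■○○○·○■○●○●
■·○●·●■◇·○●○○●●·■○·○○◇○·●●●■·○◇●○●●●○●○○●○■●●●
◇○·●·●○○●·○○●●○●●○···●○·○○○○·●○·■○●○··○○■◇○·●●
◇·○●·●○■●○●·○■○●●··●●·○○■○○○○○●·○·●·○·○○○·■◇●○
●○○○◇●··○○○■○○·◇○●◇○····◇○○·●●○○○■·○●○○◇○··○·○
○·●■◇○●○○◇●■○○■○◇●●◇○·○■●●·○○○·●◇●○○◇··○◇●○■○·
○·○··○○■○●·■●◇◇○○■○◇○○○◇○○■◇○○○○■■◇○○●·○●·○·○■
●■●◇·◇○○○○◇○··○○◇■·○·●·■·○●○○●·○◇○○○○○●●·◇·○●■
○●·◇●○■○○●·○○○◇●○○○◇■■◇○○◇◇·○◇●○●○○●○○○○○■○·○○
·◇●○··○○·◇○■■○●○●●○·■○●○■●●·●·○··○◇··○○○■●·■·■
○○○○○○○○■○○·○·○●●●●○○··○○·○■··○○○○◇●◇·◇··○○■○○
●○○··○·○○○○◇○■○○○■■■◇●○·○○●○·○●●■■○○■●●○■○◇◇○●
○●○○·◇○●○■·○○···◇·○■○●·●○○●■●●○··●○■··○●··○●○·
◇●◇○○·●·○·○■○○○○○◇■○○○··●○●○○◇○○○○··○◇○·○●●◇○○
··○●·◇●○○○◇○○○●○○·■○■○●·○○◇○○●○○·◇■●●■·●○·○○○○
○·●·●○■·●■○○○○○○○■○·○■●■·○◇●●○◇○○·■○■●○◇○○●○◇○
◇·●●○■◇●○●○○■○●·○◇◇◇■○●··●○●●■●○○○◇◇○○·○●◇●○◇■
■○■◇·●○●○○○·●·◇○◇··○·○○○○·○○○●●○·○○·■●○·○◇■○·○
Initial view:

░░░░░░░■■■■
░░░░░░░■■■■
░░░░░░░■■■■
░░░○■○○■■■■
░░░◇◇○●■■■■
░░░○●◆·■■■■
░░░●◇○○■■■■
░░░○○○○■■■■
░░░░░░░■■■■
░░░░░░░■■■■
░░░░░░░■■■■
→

░░░░░░■■■■■
░░░░░░■■■■■
░░░░░░■■■■■
░░○■○○■■■■■
░░◇◇○●■■■■■
░░○●○◆■■■■■
░░●◇○○■■■■■
░░○○○○■■■■■
░░░░░░■■■■■
░░░░░░■■■■■
░░░░░░■■■■■

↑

░░░░░░■■■■■
░░░░░░■■■■■
░░░░░░■■■■■
░░░■·■■■■■■
░░○■○○■■■■■
░░◇◇○◆■■■■■
░░○●○·■■■■■
░░●◇○○■■■■■
░░○○○○■■■■■
░░░░░░■■■■■
░░░░░░■■■■■

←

░░░░░░░■■■■
░░░░░░░■■■■
░░░░░░░■■■■
░░░·■·■■■■■
░░░○■○○■■■■
░░░◇◇◆●■■■■
░░░○●○·■■■■
░░░●◇○○■■■■
░░░○○○○■■■■
░░░░░░░■■■■
░░░░░░░■■■■

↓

░░░░░░░■■■■
░░░░░░░■■■■
░░░·■·■■■■■
░░░○■○○■■■■
░░░◇◇○●■■■■
░░░○●◆·■■■■
░░░●◇○○■■■■
░░░○○○○■■■■
░░░░░░░■■■■
░░░░░░░■■■■
░░░░░░░■■■■

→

░░░░░░■■■■■
░░░░░░■■■■■
░░·■·■■■■■■
░░○■○○■■■■■
░░◇◇○●■■■■■
░░○●○◆■■■■■
░░●◇○○■■■■■
░░○○○○■■■■■
░░░░░░■■■■■
░░░░░░■■■■■
░░░░░░■■■■■

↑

░░░░░░■■■■■
░░░░░░■■■■■
░░░░░░■■■■■
░░·■·■■■■■■
░░○■○○■■■■■
░░◇◇○◆■■■■■
░░○●○·■■■■■
░░●◇○○■■■■■
░░○○○○■■■■■
░░░░░░■■■■■
░░░░░░■■■■■

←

░░░░░░░■■■■
░░░░░░░■■■■
░░░░░░░■■■■
░░░·■·■■■■■
░░░○■○○■■■■
░░░◇◇◆●■■■■
░░░○●○·■■■■
░░░●◇○○■■■■
░░░○○○○■■■■
░░░░░░░■■■■
░░░░░░░■■■■

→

░░░░░░■■■■■
░░░░░░■■■■■
░░░░░░■■■■■
░░·■·■■■■■■
░░○■○○■■■■■
░░◇◇○◆■■■■■
░░○●○·■■■■■
░░●◇○○■■■■■
░░○○○○■■■■■
░░░░░░■■■■■
░░░░░░■■■■■

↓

░░░░░░■■■■■
░░░░░░■■■■■
░░·■·■■■■■■
░░○■○○■■■■■
░░◇◇○●■■■■■
░░○●○◆■■■■■
░░●◇○○■■■■■
░░○○○○■■■■■
░░░░░░■■■■■
░░░░░░■■■■■
░░░░░░■■■■■

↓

░░░░░░■■■■■
░░·■·■■■■■■
░░○■○○■■■■■
░░◇◇○●■■■■■
░░○●○·■■■■■
░░●◇○◆■■■■■
░░○○○○■■■■■
░░░○◇○■■■■■
░░░░░░■■■■■
░░░░░░■■■■■
■■■■■■■■■■■

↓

░░·■·■■■■■■
░░○■○○■■■■■
░░◇◇○●■■■■■
░░○●○·■■■■■
░░●◇○○■■■■■
░░○○○◆■■■■■
░░░○◇○■■■■■
░░░○◇■■■■■■
░░░░░░■■■■■
■■■■■■■■■■■
■■■■■■■■■■■

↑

░░░░░░■■■■■
░░·■·■■■■■■
░░○■○○■■■■■
░░◇◇○●■■■■■
░░○●○·■■■■■
░░●◇○◆■■■■■
░░○○○○■■■■■
░░░○◇○■■■■■
░░░○◇■■■■■■
░░░░░░■■■■■
■■■■■■■■■■■

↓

░░·■·■■■■■■
░░○■○○■■■■■
░░◇◇○●■■■■■
░░○●○·■■■■■
░░●◇○○■■■■■
░░○○○◆■■■■■
░░░○◇○■■■■■
░░░○◇■■■■■■
░░░░░░■■■■■
■■■■■■■■■■■
■■■■■■■■■■■

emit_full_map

·■·■
○■○○
◇◇○●
○●○·
●◇○○
○○○◆
░○◇○
░○◇■

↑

░░░░░░■■■■■
░░·■·■■■■■■
░░○■○○■■■■■
░░◇◇○●■■■■■
░░○●○·■■■■■
░░●◇○◆■■■■■
░░○○○○■■■■■
░░░○◇○■■■■■
░░░○◇■■■■■■
░░░░░░■■■■■
■■■■■■■■■■■


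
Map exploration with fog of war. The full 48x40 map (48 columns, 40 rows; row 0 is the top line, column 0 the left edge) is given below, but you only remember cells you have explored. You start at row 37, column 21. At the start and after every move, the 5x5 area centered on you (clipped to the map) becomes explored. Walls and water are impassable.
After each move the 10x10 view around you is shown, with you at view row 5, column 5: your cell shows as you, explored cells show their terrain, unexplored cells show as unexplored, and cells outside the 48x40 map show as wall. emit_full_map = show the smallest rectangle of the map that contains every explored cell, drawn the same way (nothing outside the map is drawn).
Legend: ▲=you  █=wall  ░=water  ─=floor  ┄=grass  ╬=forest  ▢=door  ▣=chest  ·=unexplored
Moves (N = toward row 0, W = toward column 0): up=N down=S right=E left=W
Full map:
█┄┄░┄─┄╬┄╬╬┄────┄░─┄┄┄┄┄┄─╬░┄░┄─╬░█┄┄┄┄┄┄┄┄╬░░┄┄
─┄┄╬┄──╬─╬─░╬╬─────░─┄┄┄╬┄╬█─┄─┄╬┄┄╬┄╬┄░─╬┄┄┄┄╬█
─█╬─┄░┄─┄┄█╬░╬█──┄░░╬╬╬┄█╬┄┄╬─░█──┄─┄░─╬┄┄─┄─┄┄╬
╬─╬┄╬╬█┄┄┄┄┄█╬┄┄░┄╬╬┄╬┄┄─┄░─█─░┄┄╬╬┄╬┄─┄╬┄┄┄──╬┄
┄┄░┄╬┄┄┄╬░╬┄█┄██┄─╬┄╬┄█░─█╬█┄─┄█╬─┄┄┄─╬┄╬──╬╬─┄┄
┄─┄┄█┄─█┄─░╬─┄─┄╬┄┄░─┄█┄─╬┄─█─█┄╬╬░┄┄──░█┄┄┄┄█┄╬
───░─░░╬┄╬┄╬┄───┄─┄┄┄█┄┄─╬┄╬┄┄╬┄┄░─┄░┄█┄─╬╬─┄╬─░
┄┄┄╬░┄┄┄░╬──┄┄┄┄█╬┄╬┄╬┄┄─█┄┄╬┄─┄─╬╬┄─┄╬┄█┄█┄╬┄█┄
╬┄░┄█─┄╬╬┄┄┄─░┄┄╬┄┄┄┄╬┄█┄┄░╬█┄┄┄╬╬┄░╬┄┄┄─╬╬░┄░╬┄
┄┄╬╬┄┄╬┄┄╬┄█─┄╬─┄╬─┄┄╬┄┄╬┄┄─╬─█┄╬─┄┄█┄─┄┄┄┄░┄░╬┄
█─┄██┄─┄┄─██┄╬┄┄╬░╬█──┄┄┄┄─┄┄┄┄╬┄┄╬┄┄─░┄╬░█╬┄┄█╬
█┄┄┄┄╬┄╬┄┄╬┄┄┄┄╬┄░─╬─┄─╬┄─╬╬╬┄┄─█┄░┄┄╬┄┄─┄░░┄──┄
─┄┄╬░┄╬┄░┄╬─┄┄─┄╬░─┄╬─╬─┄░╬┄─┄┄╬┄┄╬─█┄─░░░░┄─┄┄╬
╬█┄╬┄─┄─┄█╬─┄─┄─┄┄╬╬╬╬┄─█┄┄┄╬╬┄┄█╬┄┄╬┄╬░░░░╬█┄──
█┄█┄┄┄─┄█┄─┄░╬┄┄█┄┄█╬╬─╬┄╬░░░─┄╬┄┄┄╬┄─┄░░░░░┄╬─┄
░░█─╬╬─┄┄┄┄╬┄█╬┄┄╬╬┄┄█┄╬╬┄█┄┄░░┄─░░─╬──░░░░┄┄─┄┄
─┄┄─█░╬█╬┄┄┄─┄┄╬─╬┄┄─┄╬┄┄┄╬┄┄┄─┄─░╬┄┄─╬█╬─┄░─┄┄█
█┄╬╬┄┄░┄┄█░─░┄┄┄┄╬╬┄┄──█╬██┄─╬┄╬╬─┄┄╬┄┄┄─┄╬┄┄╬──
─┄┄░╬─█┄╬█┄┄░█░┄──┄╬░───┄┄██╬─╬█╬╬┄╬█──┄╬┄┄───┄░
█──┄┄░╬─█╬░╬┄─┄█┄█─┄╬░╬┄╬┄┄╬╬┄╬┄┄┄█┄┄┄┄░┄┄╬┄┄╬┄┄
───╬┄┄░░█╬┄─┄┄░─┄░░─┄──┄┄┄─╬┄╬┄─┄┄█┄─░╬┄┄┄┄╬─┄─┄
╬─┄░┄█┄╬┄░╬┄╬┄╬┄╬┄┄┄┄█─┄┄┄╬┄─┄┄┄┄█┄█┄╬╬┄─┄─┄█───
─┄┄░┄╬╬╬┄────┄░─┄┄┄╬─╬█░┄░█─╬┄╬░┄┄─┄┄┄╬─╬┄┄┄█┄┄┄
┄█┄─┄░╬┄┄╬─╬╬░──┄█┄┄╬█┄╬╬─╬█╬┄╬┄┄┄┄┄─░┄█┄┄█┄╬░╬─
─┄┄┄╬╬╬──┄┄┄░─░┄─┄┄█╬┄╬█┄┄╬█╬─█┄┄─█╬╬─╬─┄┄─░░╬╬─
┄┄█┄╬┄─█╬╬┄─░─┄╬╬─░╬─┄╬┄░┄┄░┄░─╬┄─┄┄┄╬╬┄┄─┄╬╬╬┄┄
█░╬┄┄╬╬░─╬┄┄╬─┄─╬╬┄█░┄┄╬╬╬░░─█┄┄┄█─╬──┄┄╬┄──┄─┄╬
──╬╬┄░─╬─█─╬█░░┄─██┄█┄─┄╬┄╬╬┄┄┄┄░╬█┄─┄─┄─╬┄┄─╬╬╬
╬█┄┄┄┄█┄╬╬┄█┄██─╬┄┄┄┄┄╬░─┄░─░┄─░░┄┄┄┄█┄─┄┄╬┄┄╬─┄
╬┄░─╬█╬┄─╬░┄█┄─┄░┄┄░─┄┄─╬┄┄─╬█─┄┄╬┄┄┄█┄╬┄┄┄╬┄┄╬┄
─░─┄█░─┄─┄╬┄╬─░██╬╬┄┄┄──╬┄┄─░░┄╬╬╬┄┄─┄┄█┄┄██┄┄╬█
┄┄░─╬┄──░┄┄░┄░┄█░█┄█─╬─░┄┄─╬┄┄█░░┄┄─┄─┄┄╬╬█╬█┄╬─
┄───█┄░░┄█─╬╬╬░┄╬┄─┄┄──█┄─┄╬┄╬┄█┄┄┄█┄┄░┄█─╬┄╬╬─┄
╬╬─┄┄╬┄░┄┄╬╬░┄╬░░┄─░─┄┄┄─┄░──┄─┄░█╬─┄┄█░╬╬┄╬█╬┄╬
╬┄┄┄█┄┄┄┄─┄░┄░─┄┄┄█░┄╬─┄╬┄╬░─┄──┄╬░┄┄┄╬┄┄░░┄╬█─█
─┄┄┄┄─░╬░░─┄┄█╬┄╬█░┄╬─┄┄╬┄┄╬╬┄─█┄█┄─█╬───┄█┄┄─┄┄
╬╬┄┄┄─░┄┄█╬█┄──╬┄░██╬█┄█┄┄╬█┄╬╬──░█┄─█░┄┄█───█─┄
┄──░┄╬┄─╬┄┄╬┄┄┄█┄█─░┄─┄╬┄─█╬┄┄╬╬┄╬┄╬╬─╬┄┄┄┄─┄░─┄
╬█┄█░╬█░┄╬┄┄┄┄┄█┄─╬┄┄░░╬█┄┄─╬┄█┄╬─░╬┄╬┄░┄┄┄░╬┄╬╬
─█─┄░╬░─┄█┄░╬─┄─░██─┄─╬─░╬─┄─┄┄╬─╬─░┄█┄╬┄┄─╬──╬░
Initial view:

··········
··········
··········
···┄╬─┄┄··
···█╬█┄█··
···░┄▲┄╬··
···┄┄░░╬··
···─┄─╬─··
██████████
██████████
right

··········
··········
··········
··┄╬─┄┄╬··
··█╬█┄█┄··
··░┄─▲╬┄··
··┄┄░░╬█··
··─┄─╬─░··
██████████
██████████

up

··········
··········
··········
···┄╬─┄╬··
··┄╬─┄┄╬··
··█╬█▲█┄··
··░┄─┄╬┄··
··┄┄░░╬█··
··─┄─╬─░··
██████████

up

··········
··········
··········
···─┄┄┄─··
···┄╬─┄╬··
··┄╬─▲┄╬··
··█╬█┄█┄··
··░┄─┄╬┄··
··┄┄░░╬█··
··─┄─╬─░··

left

··········
··········
··········
···░─┄┄┄─·
···░┄╬─┄╬·
···┄╬▲┄┄╬·
···█╬█┄█┄·
···░┄─┄╬┄·
···┄┄░░╬█·
···─┄─╬─░·

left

··········
··········
··········
···─░─┄┄┄─
···█░┄╬─┄╬
···░┄▲─┄┄╬
···██╬█┄█┄
···─░┄─┄╬┄
····┄┄░░╬█
····─┄─╬─░

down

··········
··········
···─░─┄┄┄─
···█░┄╬─┄╬
···░┄╬─┄┄╬
···██▲█┄█┄
···─░┄─┄╬┄
···╬┄┄░░╬█
····─┄─╬─░
██████████

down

··········
···─░─┄┄┄─
···█░┄╬─┄╬
···░┄╬─┄┄╬
···██╬█┄█┄
···─░▲─┄╬┄
···╬┄┄░░╬█
···█─┄─╬─░
██████████
██████████

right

··········
··─░─┄┄┄─·
··█░┄╬─┄╬·
··░┄╬─┄┄╬·
··██╬█┄█┄·
··─░┄▲┄╬┄·
··╬┄┄░░╬█·
··█─┄─╬─░·
██████████
██████████

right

··········
·─░─┄┄┄─··
·█░┄╬─┄╬··
·░┄╬─┄┄╬··
·██╬█┄█┄··
·─░┄─▲╬┄··
·╬┄┄░░╬█··
·█─┄─╬─░··
██████████
██████████

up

··········
··········
·─░─┄┄┄─··
·█░┄╬─┄╬··
·░┄╬─┄┄╬··
·██╬█▲█┄··
·─░┄─┄╬┄··
·╬┄┄░░╬█··
·█─┄─╬─░··
██████████

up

··········
··········
··········
·─░─┄┄┄─··
·█░┄╬─┄╬··
·░┄╬─▲┄╬··
·██╬█┄█┄··
·─░┄─┄╬┄··
·╬┄┄░░╬█··
·█─┄─╬─░··

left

··········
··········
··········
··─░─┄┄┄─·
··█░┄╬─┄╬·
··░┄╬▲┄┄╬·
··██╬█┄█┄·
··─░┄─┄╬┄·
··╬┄┄░░╬█·
··█─┄─╬─░·

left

··········
··········
··········
···─░─┄┄┄─
···█░┄╬─┄╬
···░┄▲─┄┄╬
···██╬█┄█┄
···─░┄─┄╬┄
···╬┄┄░░╬█
···█─┄─╬─░

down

··········
··········
···─░─┄┄┄─
···█░┄╬─┄╬
···░┄╬─┄┄╬
···██▲█┄█┄
···─░┄─┄╬┄
···╬┄┄░░╬█
···█─┄─╬─░
██████████

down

··········
···─░─┄┄┄─
···█░┄╬─┄╬
···░┄╬─┄┄╬
···██╬█┄█┄
···─░▲─┄╬┄
···╬┄┄░░╬█
···█─┄─╬─░
██████████
██████████

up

··········
··········
···─░─┄┄┄─
···█░┄╬─┄╬
···░┄╬─┄┄╬
···██▲█┄█┄
···─░┄─┄╬┄
···╬┄┄░░╬█
···█─┄─╬─░
██████████

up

··········
··········
··········
···─░─┄┄┄─
···█░┄╬─┄╬
···░┄▲─┄┄╬
···██╬█┄█┄
···─░┄─┄╬┄
···╬┄┄░░╬█
···█─┄─╬─░

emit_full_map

─░─┄┄┄─
█░┄╬─┄╬
░┄▲─┄┄╬
██╬█┄█┄
─░┄─┄╬┄
╬┄┄░░╬█
█─┄─╬─░


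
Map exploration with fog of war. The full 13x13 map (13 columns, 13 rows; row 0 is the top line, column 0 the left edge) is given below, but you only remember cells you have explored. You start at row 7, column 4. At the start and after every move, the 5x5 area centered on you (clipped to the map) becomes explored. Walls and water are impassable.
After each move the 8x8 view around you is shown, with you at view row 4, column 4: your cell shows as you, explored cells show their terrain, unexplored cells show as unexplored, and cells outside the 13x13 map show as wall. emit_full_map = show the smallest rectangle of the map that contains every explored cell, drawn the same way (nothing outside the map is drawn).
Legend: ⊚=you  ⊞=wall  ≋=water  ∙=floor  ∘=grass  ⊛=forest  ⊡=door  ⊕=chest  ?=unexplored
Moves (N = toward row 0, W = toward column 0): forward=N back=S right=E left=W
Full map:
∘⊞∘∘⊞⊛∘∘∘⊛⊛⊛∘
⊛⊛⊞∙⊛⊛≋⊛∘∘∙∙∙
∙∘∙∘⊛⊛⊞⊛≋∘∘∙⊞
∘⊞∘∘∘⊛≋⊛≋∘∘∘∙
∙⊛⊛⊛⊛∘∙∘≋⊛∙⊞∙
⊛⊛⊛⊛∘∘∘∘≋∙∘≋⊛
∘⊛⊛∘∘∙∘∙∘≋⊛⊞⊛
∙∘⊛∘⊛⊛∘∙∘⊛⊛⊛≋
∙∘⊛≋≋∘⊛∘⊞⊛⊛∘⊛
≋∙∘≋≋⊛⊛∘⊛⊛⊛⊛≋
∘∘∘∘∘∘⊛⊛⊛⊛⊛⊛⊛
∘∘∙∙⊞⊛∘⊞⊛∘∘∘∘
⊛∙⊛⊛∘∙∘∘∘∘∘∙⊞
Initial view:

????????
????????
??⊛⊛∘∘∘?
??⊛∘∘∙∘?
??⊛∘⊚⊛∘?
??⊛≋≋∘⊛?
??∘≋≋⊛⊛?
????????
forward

????????
????????
??⊛⊛⊛∘∙?
??⊛⊛∘∘∘?
??⊛∘⊚∙∘?
??⊛∘⊛⊛∘?
??⊛≋≋∘⊛?
??∘≋≋⊛⊛?

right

????????
????????
?⊛⊛⊛∘∙∘?
?⊛⊛∘∘∘∘?
?⊛∘∘⊚∘∙?
?⊛∘⊛⊛∘∙?
?⊛≋≋∘⊛∘?
?∘≋≋⊛⊛??

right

????????
????????
⊛⊛⊛∘∙∘≋?
⊛⊛∘∘∘∘≋?
⊛∘∘∙⊚∙∘?
⊛∘⊛⊛∘∙∘?
⊛≋≋∘⊛∘⊞?
∘≋≋⊛⊛???

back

????????
⊛⊛⊛∘∙∘≋?
⊛⊛∘∘∘∘≋?
⊛∘∘∙∘∙∘?
⊛∘⊛⊛⊚∙∘?
⊛≋≋∘⊛∘⊞?
∘≋≋⊛⊛∘⊛?
????????

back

⊛⊛⊛∘∙∘≋?
⊛⊛∘∘∘∘≋?
⊛∘∘∙∘∙∘?
⊛∘⊛⊛∘∙∘?
⊛≋≋∘⊚∘⊞?
∘≋≋⊛⊛∘⊛?
??∘∘⊛⊛⊛?
????????

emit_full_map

⊛⊛⊛∘∙∘≋
⊛⊛∘∘∘∘≋
⊛∘∘∙∘∙∘
⊛∘⊛⊛∘∙∘
⊛≋≋∘⊚∘⊞
∘≋≋⊛⊛∘⊛
??∘∘⊛⊛⊛

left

?⊛⊛⊛∘∙∘≋
?⊛⊛∘∘∘∘≋
?⊛∘∘∙∘∙∘
?⊛∘⊛⊛∘∙∘
?⊛≋≋⊚⊛∘⊞
?∘≋≋⊛⊛∘⊛
??∘∘∘⊛⊛⊛
????????

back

?⊛⊛∘∘∘∘≋
?⊛∘∘∙∘∙∘
?⊛∘⊛⊛∘∙∘
?⊛≋≋∘⊛∘⊞
?∘≋≋⊚⊛∘⊛
??∘∘∘⊛⊛⊛
??∙⊞⊛∘⊞?
????????

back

?⊛∘∘∙∘∙∘
?⊛∘⊛⊛∘∙∘
?⊛≋≋∘⊛∘⊞
?∘≋≋⊛⊛∘⊛
??∘∘⊚⊛⊛⊛
??∙⊞⊛∘⊞?
??⊛∘∙∘∘?
⊞⊞⊞⊞⊞⊞⊞⊞

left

??⊛∘∘∙∘∙
??⊛∘⊛⊛∘∙
??⊛≋≋∘⊛∘
??∘≋≋⊛⊛∘
??∘∘⊚∘⊛⊛
??∙∙⊞⊛∘⊞
??⊛⊛∘∙∘∘
⊞⊞⊞⊞⊞⊞⊞⊞

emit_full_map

⊛⊛⊛∘∙∘≋
⊛⊛∘∘∘∘≋
⊛∘∘∙∘∙∘
⊛∘⊛⊛∘∙∘
⊛≋≋∘⊛∘⊞
∘≋≋⊛⊛∘⊛
∘∘⊚∘⊛⊛⊛
∙∙⊞⊛∘⊞?
⊛⊛∘∙∘∘?

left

⊞??⊛∘∘∙∘
⊞??⊛∘⊛⊛∘
⊞?∘⊛≋≋∘⊛
⊞?∙∘≋≋⊛⊛
⊞?∘∘⊚∘∘⊛
⊞?∘∙∙⊞⊛∘
⊞?∙⊛⊛∘∙∘
⊞⊞⊞⊞⊞⊞⊞⊞

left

⊞⊞??⊛∘∘∙
⊞⊞??⊛∘⊛⊛
⊞⊞∙∘⊛≋≋∘
⊞⊞≋∙∘≋≋⊛
⊞⊞∘∘⊚∘∘∘
⊞⊞∘∘∙∙⊞⊛
⊞⊞⊛∙⊛⊛∘∙
⊞⊞⊞⊞⊞⊞⊞⊞

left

⊞⊞⊞??⊛∘∘
⊞⊞⊞??⊛∘⊛
⊞⊞⊞∙∘⊛≋≋
⊞⊞⊞≋∙∘≋≋
⊞⊞⊞∘⊚∘∘∘
⊞⊞⊞∘∘∙∙⊞
⊞⊞⊞⊛∙⊛⊛∘
⊞⊞⊞⊞⊞⊞⊞⊞

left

⊞⊞⊞⊞??⊛∘
⊞⊞⊞⊞??⊛∘
⊞⊞⊞⊞∙∘⊛≋
⊞⊞⊞⊞≋∙∘≋
⊞⊞⊞⊞⊚∘∘∘
⊞⊞⊞⊞∘∘∙∙
⊞⊞⊞⊞⊛∙⊛⊛
⊞⊞⊞⊞⊞⊞⊞⊞

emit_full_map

??⊛⊛⊛∘∙∘≋
??⊛⊛∘∘∘∘≋
??⊛∘∘∙∘∙∘
??⊛∘⊛⊛∘∙∘
∙∘⊛≋≋∘⊛∘⊞
≋∙∘≋≋⊛⊛∘⊛
⊚∘∘∘∘∘⊛⊛⊛
∘∘∙∙⊞⊛∘⊞?
⊛∙⊛⊛∘∙∘∘?

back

⊞⊞⊞⊞??⊛∘
⊞⊞⊞⊞∙∘⊛≋
⊞⊞⊞⊞≋∙∘≋
⊞⊞⊞⊞∘∘∘∘
⊞⊞⊞⊞⊚∘∙∙
⊞⊞⊞⊞⊛∙⊛⊛
⊞⊞⊞⊞⊞⊞⊞⊞
⊞⊞⊞⊞⊞⊞⊞⊞

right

⊞⊞⊞??⊛∘⊛
⊞⊞⊞∙∘⊛≋≋
⊞⊞⊞≋∙∘≋≋
⊞⊞⊞∘∘∘∘∘
⊞⊞⊞∘⊚∙∙⊞
⊞⊞⊞⊛∙⊛⊛∘
⊞⊞⊞⊞⊞⊞⊞⊞
⊞⊞⊞⊞⊞⊞⊞⊞

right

⊞⊞??⊛∘⊛⊛
⊞⊞∙∘⊛≋≋∘
⊞⊞≋∙∘≋≋⊛
⊞⊞∘∘∘∘∘∘
⊞⊞∘∘⊚∙⊞⊛
⊞⊞⊛∙⊛⊛∘∙
⊞⊞⊞⊞⊞⊞⊞⊞
⊞⊞⊞⊞⊞⊞⊞⊞

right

⊞??⊛∘⊛⊛∘
⊞∙∘⊛≋≋∘⊛
⊞≋∙∘≋≋⊛⊛
⊞∘∘∘∘∘∘⊛
⊞∘∘∙⊚⊞⊛∘
⊞⊛∙⊛⊛∘∙∘
⊞⊞⊞⊞⊞⊞⊞⊞
⊞⊞⊞⊞⊞⊞⊞⊞

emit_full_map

??⊛⊛⊛∘∙∘≋
??⊛⊛∘∘∘∘≋
??⊛∘∘∙∘∙∘
??⊛∘⊛⊛∘∙∘
∙∘⊛≋≋∘⊛∘⊞
≋∙∘≋≋⊛⊛∘⊛
∘∘∘∘∘∘⊛⊛⊛
∘∘∙⊚⊞⊛∘⊞?
⊛∙⊛⊛∘∙∘∘?


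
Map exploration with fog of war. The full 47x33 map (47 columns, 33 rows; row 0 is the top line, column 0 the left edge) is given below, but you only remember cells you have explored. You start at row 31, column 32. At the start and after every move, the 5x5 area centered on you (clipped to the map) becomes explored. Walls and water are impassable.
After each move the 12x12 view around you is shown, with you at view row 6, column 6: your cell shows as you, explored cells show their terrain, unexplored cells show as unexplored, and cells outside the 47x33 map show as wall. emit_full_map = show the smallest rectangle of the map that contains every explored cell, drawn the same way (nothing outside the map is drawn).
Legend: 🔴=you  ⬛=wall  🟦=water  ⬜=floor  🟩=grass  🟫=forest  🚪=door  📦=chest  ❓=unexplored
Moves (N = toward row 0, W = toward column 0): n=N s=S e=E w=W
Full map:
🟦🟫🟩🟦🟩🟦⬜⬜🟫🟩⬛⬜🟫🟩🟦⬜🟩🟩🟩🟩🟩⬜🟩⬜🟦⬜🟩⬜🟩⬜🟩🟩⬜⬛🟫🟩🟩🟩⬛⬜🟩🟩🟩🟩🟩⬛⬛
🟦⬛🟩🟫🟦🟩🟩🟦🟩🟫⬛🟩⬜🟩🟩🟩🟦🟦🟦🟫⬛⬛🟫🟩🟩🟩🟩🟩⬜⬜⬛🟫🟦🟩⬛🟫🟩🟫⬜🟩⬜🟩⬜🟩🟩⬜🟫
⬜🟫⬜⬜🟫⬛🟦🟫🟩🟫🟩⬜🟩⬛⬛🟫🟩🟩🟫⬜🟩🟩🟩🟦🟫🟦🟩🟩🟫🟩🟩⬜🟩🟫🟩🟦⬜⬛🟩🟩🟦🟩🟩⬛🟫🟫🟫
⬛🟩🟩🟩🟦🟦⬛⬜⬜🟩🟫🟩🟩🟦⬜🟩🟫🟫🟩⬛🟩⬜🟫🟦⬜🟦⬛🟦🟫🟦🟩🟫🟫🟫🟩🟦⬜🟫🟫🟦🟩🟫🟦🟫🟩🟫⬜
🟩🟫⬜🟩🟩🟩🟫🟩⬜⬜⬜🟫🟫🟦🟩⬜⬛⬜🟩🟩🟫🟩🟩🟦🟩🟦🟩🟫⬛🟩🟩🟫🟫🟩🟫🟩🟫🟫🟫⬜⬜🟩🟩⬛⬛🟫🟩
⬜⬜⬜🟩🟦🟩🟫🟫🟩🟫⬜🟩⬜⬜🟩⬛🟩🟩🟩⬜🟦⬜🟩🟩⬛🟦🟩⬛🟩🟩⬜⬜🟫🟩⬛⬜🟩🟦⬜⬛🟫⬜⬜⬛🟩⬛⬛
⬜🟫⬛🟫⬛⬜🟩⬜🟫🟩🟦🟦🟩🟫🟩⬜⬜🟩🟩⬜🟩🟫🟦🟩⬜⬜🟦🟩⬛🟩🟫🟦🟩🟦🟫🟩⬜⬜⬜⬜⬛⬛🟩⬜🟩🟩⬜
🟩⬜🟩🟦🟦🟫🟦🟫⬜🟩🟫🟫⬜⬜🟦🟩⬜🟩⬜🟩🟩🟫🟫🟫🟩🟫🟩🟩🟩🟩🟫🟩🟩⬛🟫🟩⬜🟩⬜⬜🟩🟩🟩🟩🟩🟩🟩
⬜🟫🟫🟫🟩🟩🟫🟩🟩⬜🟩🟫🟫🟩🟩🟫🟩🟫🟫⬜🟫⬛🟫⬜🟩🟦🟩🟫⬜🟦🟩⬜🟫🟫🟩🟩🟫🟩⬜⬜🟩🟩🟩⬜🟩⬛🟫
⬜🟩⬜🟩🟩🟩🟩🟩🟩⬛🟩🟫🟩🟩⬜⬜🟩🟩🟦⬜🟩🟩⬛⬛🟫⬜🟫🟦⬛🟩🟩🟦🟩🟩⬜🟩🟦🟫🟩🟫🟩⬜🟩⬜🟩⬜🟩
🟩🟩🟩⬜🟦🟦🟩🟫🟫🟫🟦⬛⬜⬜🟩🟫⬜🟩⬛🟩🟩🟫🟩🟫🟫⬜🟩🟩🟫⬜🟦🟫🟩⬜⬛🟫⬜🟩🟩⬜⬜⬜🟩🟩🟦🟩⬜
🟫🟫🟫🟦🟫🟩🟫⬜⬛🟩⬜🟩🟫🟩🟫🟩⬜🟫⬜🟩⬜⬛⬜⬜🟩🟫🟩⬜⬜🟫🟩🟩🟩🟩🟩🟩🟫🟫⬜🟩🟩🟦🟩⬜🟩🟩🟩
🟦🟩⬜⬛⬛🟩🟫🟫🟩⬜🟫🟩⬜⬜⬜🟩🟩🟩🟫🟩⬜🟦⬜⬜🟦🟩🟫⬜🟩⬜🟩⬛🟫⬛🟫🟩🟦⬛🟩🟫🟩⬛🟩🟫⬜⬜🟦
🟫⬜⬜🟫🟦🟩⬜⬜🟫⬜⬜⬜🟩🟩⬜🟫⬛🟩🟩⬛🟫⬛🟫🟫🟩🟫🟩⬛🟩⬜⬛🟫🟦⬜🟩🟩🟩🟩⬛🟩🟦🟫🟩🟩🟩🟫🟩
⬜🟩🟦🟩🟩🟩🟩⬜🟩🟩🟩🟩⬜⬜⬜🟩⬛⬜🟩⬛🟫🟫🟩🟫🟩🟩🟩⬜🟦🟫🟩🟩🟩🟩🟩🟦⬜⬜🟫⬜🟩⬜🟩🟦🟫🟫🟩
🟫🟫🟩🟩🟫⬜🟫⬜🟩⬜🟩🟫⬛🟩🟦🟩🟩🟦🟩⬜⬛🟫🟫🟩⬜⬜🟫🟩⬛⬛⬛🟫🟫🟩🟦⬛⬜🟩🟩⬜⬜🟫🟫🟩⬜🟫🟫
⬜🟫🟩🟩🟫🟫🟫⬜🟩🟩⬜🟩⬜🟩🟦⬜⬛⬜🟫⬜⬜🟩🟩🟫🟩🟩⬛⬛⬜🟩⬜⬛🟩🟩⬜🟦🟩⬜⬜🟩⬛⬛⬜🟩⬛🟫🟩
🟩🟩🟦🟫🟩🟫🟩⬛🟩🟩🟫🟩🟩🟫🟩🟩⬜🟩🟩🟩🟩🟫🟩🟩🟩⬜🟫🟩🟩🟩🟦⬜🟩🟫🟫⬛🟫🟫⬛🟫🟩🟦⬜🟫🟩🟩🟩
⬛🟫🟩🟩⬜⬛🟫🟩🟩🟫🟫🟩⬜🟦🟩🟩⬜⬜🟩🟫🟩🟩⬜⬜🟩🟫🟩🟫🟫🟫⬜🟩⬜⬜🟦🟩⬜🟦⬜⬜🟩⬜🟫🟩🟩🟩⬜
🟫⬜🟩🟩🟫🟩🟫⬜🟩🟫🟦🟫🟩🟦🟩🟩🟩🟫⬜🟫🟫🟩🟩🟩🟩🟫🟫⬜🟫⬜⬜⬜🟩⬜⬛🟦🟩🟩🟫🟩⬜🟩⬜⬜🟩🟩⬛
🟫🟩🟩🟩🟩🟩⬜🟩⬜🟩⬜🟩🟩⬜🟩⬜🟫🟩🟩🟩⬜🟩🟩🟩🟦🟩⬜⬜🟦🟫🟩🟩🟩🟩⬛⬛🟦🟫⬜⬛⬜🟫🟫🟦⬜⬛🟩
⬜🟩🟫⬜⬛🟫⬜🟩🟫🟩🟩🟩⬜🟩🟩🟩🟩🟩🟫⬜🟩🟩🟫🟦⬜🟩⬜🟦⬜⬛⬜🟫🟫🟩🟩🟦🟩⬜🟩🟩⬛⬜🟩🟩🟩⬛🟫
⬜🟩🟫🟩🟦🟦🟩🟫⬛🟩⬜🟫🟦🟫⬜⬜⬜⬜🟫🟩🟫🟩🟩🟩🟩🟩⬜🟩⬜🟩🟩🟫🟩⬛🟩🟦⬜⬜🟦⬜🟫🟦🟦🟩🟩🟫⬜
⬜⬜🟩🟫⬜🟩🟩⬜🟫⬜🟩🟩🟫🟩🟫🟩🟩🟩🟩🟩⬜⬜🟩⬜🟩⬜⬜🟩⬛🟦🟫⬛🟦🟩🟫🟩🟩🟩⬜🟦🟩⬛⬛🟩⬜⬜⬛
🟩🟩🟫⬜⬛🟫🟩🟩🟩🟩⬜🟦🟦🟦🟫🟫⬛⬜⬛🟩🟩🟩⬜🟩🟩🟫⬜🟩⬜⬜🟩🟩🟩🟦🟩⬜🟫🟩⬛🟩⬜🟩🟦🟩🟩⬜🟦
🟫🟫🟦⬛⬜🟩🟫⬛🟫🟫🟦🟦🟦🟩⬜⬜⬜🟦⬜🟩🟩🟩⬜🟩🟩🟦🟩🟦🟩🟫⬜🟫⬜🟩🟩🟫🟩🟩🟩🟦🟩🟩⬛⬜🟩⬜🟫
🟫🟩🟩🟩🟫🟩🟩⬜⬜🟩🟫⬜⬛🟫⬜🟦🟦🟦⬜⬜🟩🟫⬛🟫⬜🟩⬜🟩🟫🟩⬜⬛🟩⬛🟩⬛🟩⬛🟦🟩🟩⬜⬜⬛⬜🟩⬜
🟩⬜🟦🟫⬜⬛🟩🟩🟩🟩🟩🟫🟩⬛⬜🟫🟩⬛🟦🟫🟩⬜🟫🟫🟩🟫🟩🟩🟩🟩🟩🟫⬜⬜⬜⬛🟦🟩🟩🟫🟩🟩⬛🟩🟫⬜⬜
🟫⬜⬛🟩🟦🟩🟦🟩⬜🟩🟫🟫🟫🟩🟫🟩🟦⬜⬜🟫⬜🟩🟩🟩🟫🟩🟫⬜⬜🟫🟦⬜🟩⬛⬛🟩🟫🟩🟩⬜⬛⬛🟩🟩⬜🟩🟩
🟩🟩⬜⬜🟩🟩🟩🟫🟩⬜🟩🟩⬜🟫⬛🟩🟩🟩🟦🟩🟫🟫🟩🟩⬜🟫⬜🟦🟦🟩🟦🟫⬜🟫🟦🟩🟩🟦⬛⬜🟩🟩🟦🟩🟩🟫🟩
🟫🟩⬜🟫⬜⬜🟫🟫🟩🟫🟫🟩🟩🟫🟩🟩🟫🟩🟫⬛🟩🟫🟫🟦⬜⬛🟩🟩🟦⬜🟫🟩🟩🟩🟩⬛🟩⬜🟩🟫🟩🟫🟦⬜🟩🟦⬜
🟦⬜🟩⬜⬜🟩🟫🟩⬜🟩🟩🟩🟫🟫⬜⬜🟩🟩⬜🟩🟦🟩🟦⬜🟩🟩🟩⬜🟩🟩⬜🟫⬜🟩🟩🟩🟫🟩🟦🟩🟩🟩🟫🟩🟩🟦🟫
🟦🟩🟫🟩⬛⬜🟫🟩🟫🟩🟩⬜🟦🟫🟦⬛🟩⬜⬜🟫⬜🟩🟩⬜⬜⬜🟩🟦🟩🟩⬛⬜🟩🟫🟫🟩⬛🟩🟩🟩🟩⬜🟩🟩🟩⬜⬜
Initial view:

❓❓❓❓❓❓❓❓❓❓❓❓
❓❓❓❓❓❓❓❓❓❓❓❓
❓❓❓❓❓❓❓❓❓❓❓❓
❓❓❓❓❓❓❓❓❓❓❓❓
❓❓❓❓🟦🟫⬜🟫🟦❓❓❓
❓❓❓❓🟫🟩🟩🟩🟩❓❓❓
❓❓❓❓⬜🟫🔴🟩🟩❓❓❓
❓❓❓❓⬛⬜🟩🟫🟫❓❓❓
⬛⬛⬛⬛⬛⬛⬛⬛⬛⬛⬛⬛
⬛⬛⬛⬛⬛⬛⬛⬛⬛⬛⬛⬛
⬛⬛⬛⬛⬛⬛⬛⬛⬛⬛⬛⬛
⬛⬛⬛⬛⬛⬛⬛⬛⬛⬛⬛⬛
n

❓❓❓❓❓❓❓❓❓❓❓❓
❓❓❓❓❓❓❓❓❓❓❓❓
❓❓❓❓❓❓❓❓❓❓❓❓
❓❓❓❓❓❓❓❓❓❓❓❓
❓❓❓❓🟦⬜🟩⬛⬛❓❓❓
❓❓❓❓🟦🟫⬜🟫🟦❓❓❓
❓❓❓❓🟫🟩🔴🟩🟩❓❓❓
❓❓❓❓⬜🟫⬜🟩🟩❓❓❓
❓❓❓❓⬛⬜🟩🟫🟫❓❓❓
⬛⬛⬛⬛⬛⬛⬛⬛⬛⬛⬛⬛
⬛⬛⬛⬛⬛⬛⬛⬛⬛⬛⬛⬛
⬛⬛⬛⬛⬛⬛⬛⬛⬛⬛⬛⬛

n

❓❓❓❓❓❓❓❓❓❓❓❓
❓❓❓❓❓❓❓❓❓❓❓❓
❓❓❓❓❓❓❓❓❓❓❓❓
❓❓❓❓❓❓❓❓❓❓❓❓
❓❓❓❓🟩🟫⬜⬜⬜❓❓❓
❓❓❓❓🟦⬜🟩⬛⬛❓❓❓
❓❓❓❓🟦🟫🔴🟫🟦❓❓❓
❓❓❓❓🟫🟩🟩🟩🟩❓❓❓
❓❓❓❓⬜🟫⬜🟩🟩❓❓❓
❓❓❓❓⬛⬜🟩🟫🟫❓❓❓
⬛⬛⬛⬛⬛⬛⬛⬛⬛⬛⬛⬛
⬛⬛⬛⬛⬛⬛⬛⬛⬛⬛⬛⬛

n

❓❓❓❓❓❓❓❓❓❓❓❓
❓❓❓❓❓❓❓❓❓❓❓❓
❓❓❓❓❓❓❓❓❓❓❓❓
❓❓❓❓❓❓❓❓❓❓❓❓
❓❓❓❓⬜⬛🟩⬛🟩❓❓❓
❓❓❓❓🟩🟫⬜⬜⬜❓❓❓
❓❓❓❓🟦⬜🔴⬛⬛❓❓❓
❓❓❓❓🟦🟫⬜🟫🟦❓❓❓
❓❓❓❓🟫🟩🟩🟩🟩❓❓❓
❓❓❓❓⬜🟫⬜🟩🟩❓❓❓
❓❓❓❓⬛⬜🟩🟫🟫❓❓❓
⬛⬛⬛⬛⬛⬛⬛⬛⬛⬛⬛⬛

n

❓❓❓❓❓❓❓❓❓❓❓❓
❓❓❓❓❓❓❓❓❓❓❓❓
❓❓❓❓❓❓❓❓❓❓❓❓
❓❓❓❓❓❓❓❓❓❓❓❓
❓❓❓❓⬜🟫⬜🟩🟩❓❓❓
❓❓❓❓⬜⬛🟩⬛🟩❓❓❓
❓❓❓❓🟩🟫🔴⬜⬜❓❓❓
❓❓❓❓🟦⬜🟩⬛⬛❓❓❓
❓❓❓❓🟦🟫⬜🟫🟦❓❓❓
❓❓❓❓🟫🟩🟩🟩🟩❓❓❓
❓❓❓❓⬜🟫⬜🟩🟩❓❓❓
❓❓❓❓⬛⬜🟩🟫🟫❓❓❓

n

❓❓❓❓❓❓❓❓❓❓❓❓
❓❓❓❓❓❓❓❓❓❓❓❓
❓❓❓❓❓❓❓❓❓❓❓❓
❓❓❓❓❓❓❓❓❓❓❓❓
❓❓❓❓🟩🟩🟩🟦🟩❓❓❓
❓❓❓❓⬜🟫⬜🟩🟩❓❓❓
❓❓❓❓⬜⬛🔴⬛🟩❓❓❓
❓❓❓❓🟩🟫⬜⬜⬜❓❓❓
❓❓❓❓🟦⬜🟩⬛⬛❓❓❓
❓❓❓❓🟦🟫⬜🟫🟦❓❓❓
❓❓❓❓🟫🟩🟩🟩🟩❓❓❓
❓❓❓❓⬜🟫⬜🟩🟩❓❓❓

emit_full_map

🟩🟩🟩🟦🟩
⬜🟫⬜🟩🟩
⬜⬛🔴⬛🟩
🟩🟫⬜⬜⬜
🟦⬜🟩⬛⬛
🟦🟫⬜🟫🟦
🟫🟩🟩🟩🟩
⬜🟫⬜🟩🟩
⬛⬜🟩🟫🟫

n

❓❓❓❓❓❓❓❓❓❓❓❓
❓❓❓❓❓❓❓❓❓❓❓❓
❓❓❓❓❓❓❓❓❓❓❓❓
❓❓❓❓❓❓❓❓❓❓❓❓
❓❓❓❓🟫⬛🟦🟩🟫❓❓❓
❓❓❓❓🟩🟩🟩🟦🟩❓❓❓
❓❓❓❓⬜🟫🔴🟩🟩❓❓❓
❓❓❓❓⬜⬛🟩⬛🟩❓❓❓
❓❓❓❓🟩🟫⬜⬜⬜❓❓❓
❓❓❓❓🟦⬜🟩⬛⬛❓❓❓
❓❓❓❓🟦🟫⬜🟫🟦❓❓❓
❓❓❓❓🟫🟩🟩🟩🟩❓❓❓

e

❓❓❓❓❓❓❓❓❓❓❓❓
❓❓❓❓❓❓❓❓❓❓❓❓
❓❓❓❓❓❓❓❓❓❓❓❓
❓❓❓❓❓❓❓❓❓❓❓❓
❓❓❓🟫⬛🟦🟩🟫🟩❓❓❓
❓❓❓🟩🟩🟩🟦🟩⬜❓❓❓
❓❓❓⬜🟫⬜🔴🟩🟫❓❓❓
❓❓❓⬜⬛🟩⬛🟩⬛❓❓❓
❓❓❓🟩🟫⬜⬜⬜⬛❓❓❓
❓❓❓🟦⬜🟩⬛⬛❓❓❓❓
❓❓❓🟦🟫⬜🟫🟦❓❓❓❓
❓❓❓🟫🟩🟩🟩🟩❓❓❓❓

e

❓❓❓❓❓❓❓❓❓❓❓❓
❓❓❓❓❓❓❓❓❓❓❓❓
❓❓❓❓❓❓❓❓❓❓❓❓
❓❓❓❓❓❓❓❓❓❓❓❓
❓❓🟫⬛🟦🟩🟫🟩🟩❓❓❓
❓❓🟩🟩🟩🟦🟩⬜🟫❓❓❓
❓❓⬜🟫⬜🟩🔴🟫🟩❓❓❓
❓❓⬜⬛🟩⬛🟩⬛🟩❓❓❓
❓❓🟩🟫⬜⬜⬜⬛🟦❓❓❓
❓❓🟦⬜🟩⬛⬛❓❓❓❓❓
❓❓🟦🟫⬜🟫🟦❓❓❓❓❓
❓❓🟫🟩🟩🟩🟩❓❓❓❓❓

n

❓❓❓❓❓❓❓❓❓❓❓❓
❓❓❓❓❓❓❓❓❓❓❓❓
❓❓❓❓❓❓❓❓❓❓❓❓
❓❓❓❓❓❓❓❓❓❓❓❓
❓❓❓❓🟩⬛🟩🟦⬜❓❓❓
❓❓🟫⬛🟦🟩🟫🟩🟩❓❓❓
❓❓🟩🟩🟩🟦🔴⬜🟫❓❓❓
❓❓⬜🟫⬜🟩🟩🟫🟩❓❓❓
❓❓⬜⬛🟩⬛🟩⬛🟩❓❓❓
❓❓🟩🟫⬜⬜⬜⬛🟦❓❓❓
❓❓🟦⬜🟩⬛⬛❓❓❓❓❓
❓❓🟦🟫⬜🟫🟦❓❓❓❓❓

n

❓❓❓❓❓❓❓❓❓❓❓❓
❓❓❓❓❓❓❓❓❓❓❓❓
❓❓❓❓❓❓❓❓❓❓❓❓
❓❓❓❓❓❓❓❓❓❓❓❓
❓❓❓❓🟫🟩🟩🟦🟩❓❓❓
❓❓❓❓🟩⬛🟩🟦⬜❓❓❓
❓❓🟫⬛🟦🟩🔴🟩🟩❓❓❓
❓❓🟩🟩🟩🟦🟩⬜🟫❓❓❓
❓❓⬜🟫⬜🟩🟩🟫🟩❓❓❓
❓❓⬜⬛🟩⬛🟩⬛🟩❓❓❓
❓❓🟩🟫⬜⬜⬜⬛🟦❓❓❓
❓❓🟦⬜🟩⬛⬛❓❓❓❓❓

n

❓❓❓❓❓❓❓❓❓❓❓❓
❓❓❓❓❓❓❓❓❓❓❓❓
❓❓❓❓❓❓❓❓❓❓❓❓
❓❓❓❓❓❓❓❓❓❓❓❓
❓❓❓❓🟩🟩⬛⬛🟦❓❓❓
❓❓❓❓🟫🟩🟩🟦🟩❓❓❓
❓❓❓❓🟩⬛🔴🟦⬜❓❓❓
❓❓🟫⬛🟦🟩🟫🟩🟩❓❓❓
❓❓🟩🟩🟩🟦🟩⬜🟫❓❓❓
❓❓⬜🟫⬜🟩🟩🟫🟩❓❓❓
❓❓⬜⬛🟩⬛🟩⬛🟩❓❓❓
❓❓🟩🟫⬜⬜⬜⬛🟦❓❓❓

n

❓❓❓❓❓❓❓❓❓❓❓❓
❓❓❓❓❓❓❓❓❓❓❓❓
❓❓❓❓❓❓❓❓❓❓❓❓
❓❓❓❓❓❓❓❓❓❓❓❓
❓❓❓❓🟩⬜⬛🟦🟩❓❓❓
❓❓❓❓🟩🟩⬛⬛🟦❓❓❓
❓❓❓❓🟫🟩🔴🟦🟩❓❓❓
❓❓❓❓🟩⬛🟩🟦⬜❓❓❓
❓❓🟫⬛🟦🟩🟫🟩🟩❓❓❓
❓❓🟩🟩🟩🟦🟩⬜🟫❓❓❓
❓❓⬜🟫⬜🟩🟩🟫🟩❓❓❓
❓❓⬜⬛🟩⬛🟩⬛🟩❓❓❓

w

❓❓❓❓❓❓❓❓❓❓❓❓
❓❓❓❓❓❓❓❓❓❓❓❓
❓❓❓❓❓❓❓❓❓❓❓❓
❓❓❓❓❓❓❓❓❓❓❓❓
❓❓❓❓⬜🟩⬜⬛🟦🟩❓❓
❓❓❓❓🟩🟩🟩⬛⬛🟦❓❓
❓❓❓❓🟫🟫🔴🟩🟦🟩❓❓
❓❓❓❓🟫🟩⬛🟩🟦⬜❓❓
❓❓❓🟫⬛🟦🟩🟫🟩🟩❓❓
❓❓❓🟩🟩🟩🟦🟩⬜🟫❓❓
❓❓❓⬜🟫⬜🟩🟩🟫🟩❓❓
❓❓❓⬜⬛🟩⬛🟩⬛🟩❓❓

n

❓❓❓❓❓❓❓❓❓❓❓❓
❓❓❓❓❓❓❓❓❓❓❓❓
❓❓❓❓❓❓❓❓❓❓❓❓
❓❓❓❓❓❓❓❓❓❓❓❓
❓❓❓❓🟩⬜⬜🟦🟩❓❓❓
❓❓❓❓⬜🟩⬜⬛🟦🟩❓❓
❓❓❓❓🟩🟩🔴⬛⬛🟦❓❓
❓❓❓❓🟫🟫🟩🟩🟦🟩❓❓
❓❓❓❓🟫🟩⬛🟩🟦⬜❓❓
❓❓❓🟫⬛🟦🟩🟫🟩🟩❓❓
❓❓❓🟩🟩🟩🟦🟩⬜🟫❓❓
❓❓❓⬜🟫⬜🟩🟩🟫🟩❓❓

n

❓❓❓❓❓❓❓❓❓❓❓❓
❓❓❓❓❓❓❓❓❓❓❓❓
❓❓❓❓❓❓❓❓❓❓❓❓
❓❓❓❓❓❓❓❓❓❓❓❓
❓❓❓❓⬜🟩🟫🟫⬛❓❓❓
❓❓❓❓🟩⬜⬜🟦🟩❓❓❓
❓❓❓❓⬜🟩🔴⬛🟦🟩❓❓
❓❓❓❓🟩🟩🟩⬛⬛🟦❓❓
❓❓❓❓🟫🟫🟩🟩🟦🟩❓❓
❓❓❓❓🟫🟩⬛🟩🟦⬜❓❓
❓❓❓🟫⬛🟦🟩🟫🟩🟩❓❓
❓❓❓🟩🟩🟩🟦🟩⬜🟫❓❓

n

❓❓❓❓❓❓❓❓❓❓❓❓
❓❓❓❓❓❓❓❓❓❓❓❓
❓❓❓❓❓❓❓❓❓❓❓❓
❓❓❓❓❓❓❓❓❓❓❓❓
❓❓❓❓⬛🟩🟩⬜🟦❓❓❓
❓❓❓❓⬜🟩🟫🟫⬛❓❓❓
❓❓❓❓🟩⬜🔴🟦🟩❓❓❓
❓❓❓❓⬜🟩⬜⬛🟦🟩❓❓
❓❓❓❓🟩🟩🟩⬛⬛🟦❓❓
❓❓❓❓🟫🟫🟩🟩🟦🟩❓❓
❓❓❓❓🟫🟩⬛🟩🟦⬜❓❓
❓❓❓🟫⬛🟦🟩🟫🟩🟩❓❓

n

❓❓❓❓❓❓❓❓❓❓❓❓
❓❓❓❓❓❓❓❓❓❓❓❓
❓❓❓❓❓❓❓❓❓❓❓❓
❓❓❓❓❓❓❓❓❓❓❓❓
❓❓❓❓🟫🟫🟩🟦⬛❓❓❓
❓❓❓❓⬛🟩🟩⬜🟦❓❓❓
❓❓❓❓⬜🟩🔴🟫⬛❓❓❓
❓❓❓❓🟩⬜⬜🟦🟩❓❓❓
❓❓❓❓⬜🟩⬜⬛🟦🟩❓❓
❓❓❓❓🟩🟩🟩⬛⬛🟦❓❓
❓❓❓❓🟫🟫🟩🟩🟦🟩❓❓
❓❓❓❓🟫🟩⬛🟩🟦⬜❓❓

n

❓❓❓❓❓❓❓❓❓❓❓❓
❓❓❓❓❓❓❓❓❓❓❓❓
❓❓❓❓❓❓❓❓❓❓❓❓
❓❓❓❓❓❓❓❓❓❓❓❓
❓❓❓❓🟩🟩🟩🟩🟦❓❓❓
❓❓❓❓🟫🟫🟩🟦⬛❓❓❓
❓❓❓❓⬛🟩🔴⬜🟦❓❓❓
❓❓❓❓⬜🟩🟫🟫⬛❓❓❓
❓❓❓❓🟩⬜⬜🟦🟩❓❓❓
❓❓❓❓⬜🟩⬜⬛🟦🟩❓❓
❓❓❓❓🟩🟩🟩⬛⬛🟦❓❓
❓❓❓❓🟫🟫🟩🟩🟦🟩❓❓

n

❓❓❓❓❓❓❓❓❓❓❓❓
❓❓❓❓❓❓❓❓❓❓❓❓
❓❓❓❓❓❓❓❓❓❓❓❓
❓❓❓❓❓❓❓❓❓❓❓❓
❓❓❓❓🟫🟦⬜🟩🟩❓❓❓
❓❓❓❓🟩🟩🟩🟩🟦❓❓❓
❓❓❓❓🟫🟫🔴🟦⬛❓❓❓
❓❓❓❓⬛🟩🟩⬜🟦❓❓❓
❓❓❓❓⬜🟩🟫🟫⬛❓❓❓
❓❓❓❓🟩⬜⬜🟦🟩❓❓❓
❓❓❓❓⬜🟩⬜⬛🟦🟩❓❓
❓❓❓❓🟩🟩🟩⬛⬛🟦❓❓

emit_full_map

❓🟫🟦⬜🟩🟩❓
❓🟩🟩🟩🟩🟦❓
❓🟫🟫🔴🟦⬛❓
❓⬛🟩🟩⬜🟦❓
❓⬜🟩🟫🟫⬛❓
❓🟩⬜⬜🟦🟩❓
❓⬜🟩⬜⬛🟦🟩
❓🟩🟩🟩⬛⬛🟦
❓🟫🟫🟩🟩🟦🟩
❓🟫🟩⬛🟩🟦⬜
🟫⬛🟦🟩🟫🟩🟩
🟩🟩🟩🟦🟩⬜🟫
⬜🟫⬜🟩🟩🟫🟩
⬜⬛🟩⬛🟩⬛🟩
🟩🟫⬜⬜⬜⬛🟦
🟦⬜🟩⬛⬛❓❓
🟦🟫⬜🟫🟦❓❓
🟫🟩🟩🟩🟩❓❓
⬜🟫⬜🟩🟩❓❓
⬛⬜🟩🟫🟫❓❓

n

❓❓❓❓❓❓❓❓❓❓❓❓
❓❓❓❓❓❓❓❓❓❓❓❓
❓❓❓❓❓❓❓❓❓❓❓❓
❓❓❓❓❓❓❓❓❓❓❓❓
❓❓❓❓⬛🟫⬛🟫🟩❓❓❓
❓❓❓❓🟫🟦⬜🟩🟩❓❓❓
❓❓❓❓🟩🟩🔴🟩🟦❓❓❓
❓❓❓❓🟫🟫🟩🟦⬛❓❓❓
❓❓❓❓⬛🟩🟩⬜🟦❓❓❓
❓❓❓❓⬜🟩🟫🟫⬛❓❓❓
❓❓❓❓🟩⬜⬜🟦🟩❓❓❓
❓❓❓❓⬜🟩⬜⬛🟦🟩❓❓

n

❓❓❓❓❓❓❓❓❓❓❓❓
❓❓❓❓❓❓❓❓❓❓❓❓
❓❓❓❓❓❓❓❓❓❓❓❓
❓❓❓❓❓❓❓❓❓❓❓❓
❓❓❓❓🟩🟩🟩🟩🟩❓❓❓
❓❓❓❓⬛🟫⬛🟫🟩❓❓❓
❓❓❓❓🟫🟦🔴🟩🟩❓❓❓
❓❓❓❓🟩🟩🟩🟩🟦❓❓❓
❓❓❓❓🟫🟫🟩🟦⬛❓❓❓
❓❓❓❓⬛🟩🟩⬜🟦❓❓❓
❓❓❓❓⬜🟩🟫🟫⬛❓❓❓
❓❓❓❓🟩⬜⬜🟦🟩❓❓❓

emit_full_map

❓🟩🟩🟩🟩🟩❓
❓⬛🟫⬛🟫🟩❓
❓🟫🟦🔴🟩🟩❓
❓🟩🟩🟩🟩🟦❓
❓🟫🟫🟩🟦⬛❓
❓⬛🟩🟩⬜🟦❓
❓⬜🟩🟫🟫⬛❓
❓🟩⬜⬜🟦🟩❓
❓⬜🟩⬜⬛🟦🟩
❓🟩🟩🟩⬛⬛🟦
❓🟫🟫🟩🟩🟦🟩
❓🟫🟩⬛🟩🟦⬜
🟫⬛🟦🟩🟫🟩🟩
🟩🟩🟩🟦🟩⬜🟫
⬜🟫⬜🟩🟩🟫🟩
⬜⬛🟩⬛🟩⬛🟩
🟩🟫⬜⬜⬜⬛🟦
🟦⬜🟩⬛⬛❓❓
🟦🟫⬜🟫🟦❓❓
🟫🟩🟩🟩🟩❓❓
⬜🟫⬜🟩🟩❓❓
⬛⬜🟩🟫🟫❓❓
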